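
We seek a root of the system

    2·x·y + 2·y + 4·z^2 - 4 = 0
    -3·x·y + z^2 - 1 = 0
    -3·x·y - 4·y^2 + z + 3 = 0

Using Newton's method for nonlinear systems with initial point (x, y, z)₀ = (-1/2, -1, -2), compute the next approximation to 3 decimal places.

(-0.259, -0.674, -1.322)

At (-1/2, -1, -2): F = (11.000, 1.500, -4.500).
Jacobian J = [[2·y, 2·x + 2, 8·z], [-3·y, -3·x, 2·z], [-3·y, -3·x - 8·y, 1]].
At the point, J = [[-2.000, 1.000, -16.000], [3.000, 1.500, -4.000], [3.000, 9.500, 1.000]] (det J = -478.000).
Solving J·Δ = −F gives Δ = (0.241, 0.326, 0.678).
Then the next iterate is (x, y, z)₁ = (-0.259, -0.674, -1.322).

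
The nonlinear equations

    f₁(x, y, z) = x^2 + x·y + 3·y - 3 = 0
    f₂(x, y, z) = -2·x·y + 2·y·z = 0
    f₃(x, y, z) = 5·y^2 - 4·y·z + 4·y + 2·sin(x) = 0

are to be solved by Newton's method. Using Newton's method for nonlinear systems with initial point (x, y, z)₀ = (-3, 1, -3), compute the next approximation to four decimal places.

At (-3, 1, -3): F = (6.0000, 0.0000, 20.717760).
Jacobian J = [[2·x + y, x + 3, 0], [-2·y, -2·x + 2·z, 2·y], [2·cos(x), 10·y - 4·z + 4, -4·y]].
At the point, J = [[-5.0000, 0.0000, 0.0000], [-2.0000, 0.0000, 2.0000], [-1.979985, 26.0000, -4.0000]] (det J = 260.0000).
Solving J·Δ = −F gives Δ = (1.2000, -0.5208, 1.2000).
Then the next iterate is (x, y, z)₁ = (-1.8000, 0.4792, -1.8000).

(-1.8000, 0.4792, -1.8000)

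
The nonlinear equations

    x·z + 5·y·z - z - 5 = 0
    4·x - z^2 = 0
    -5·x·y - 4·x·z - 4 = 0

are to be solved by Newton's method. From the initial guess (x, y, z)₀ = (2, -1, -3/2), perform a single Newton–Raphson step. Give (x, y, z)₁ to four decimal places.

At (2, -1, -3/2): F = (1.0000, 5.7500, 18.0000).
Jacobian J = [[z, 5·z, x + 5·y - 1], [4, 0, -2·z], [-5·y - 4·z, -5·x, -4·x]].
At the point, J = [[-1.5000, -7.5000, -4.0000], [4.0000, 0.0000, 3.0000], [11.0000, -10.0000, -8.0000]] (det J = -372.5000).
Solving J·Δ = −F gives Δ = (-1.3154, 0.4832, -0.1628).
Then the next iterate is (x, y, z)₁ = (0.6846, -0.5168, -1.6628).

(0.6846, -0.5168, -1.6628)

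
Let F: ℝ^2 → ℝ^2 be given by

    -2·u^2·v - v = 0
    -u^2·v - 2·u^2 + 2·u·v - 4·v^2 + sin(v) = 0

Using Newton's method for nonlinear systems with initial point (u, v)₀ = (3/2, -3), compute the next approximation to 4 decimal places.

(1.1203, -1.2428)

At (3/2, -3): F = (16.5000, -42.891120).
Jacobian J = [[-4·u·v, -2·u^2 - 1], [-2·u·v - 4·u + 2·v, -u^2 + 2·u - 8·v + cos(v)]].
At the point, J = [[18.0000, -5.5000], [-3.0000, 23.760008]] (det J = 411.180135).
Solving J·Δ = −F gives Δ = (-0.3797, 1.7572).
Then the next iterate is (u, v)₁ = (1.1203, -1.2428).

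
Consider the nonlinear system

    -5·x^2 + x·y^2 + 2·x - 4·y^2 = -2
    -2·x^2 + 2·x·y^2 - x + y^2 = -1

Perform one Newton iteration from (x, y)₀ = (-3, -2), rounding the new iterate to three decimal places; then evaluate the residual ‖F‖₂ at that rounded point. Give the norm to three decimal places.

At (-3, -2): F = (-77.000, -34.000).
Jacobian J = [[-10·x + y^2 + 2, 2·x·y - 8·y], [-4·x + 2·y^2 - 1, 4·x·y + 2·y]].
At the point, J = [[36.000, 28.000], [19.000, 20.000]] (det J = 188.000).
Solving J·Δ = −F gives Δ = (3.128, -1.271).
Then the next iterate is (x, y)₁ = (0.128, -3.271).
Re-evaluating at (0.128, -3.271): F = (-39.25416, 14.27773), so ‖F‖₂ = 41.770.

41.770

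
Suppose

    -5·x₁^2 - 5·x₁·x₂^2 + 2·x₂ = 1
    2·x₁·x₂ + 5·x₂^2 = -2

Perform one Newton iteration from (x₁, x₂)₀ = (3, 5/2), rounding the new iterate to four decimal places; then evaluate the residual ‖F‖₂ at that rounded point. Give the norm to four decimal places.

46.9104

At (3, 5/2): F = (-134.7500, 48.2500).
Jacobian J = [[-10·x₁ - 5·x₂^2, -10·x₁·x₂ + 2], [2·x₂, 2·x₁ + 10·x₂]].
At the point, J = [[-61.2500, -73.0000], [5.0000, 31.0000]] (det J = -1533.7500).
Solving J·Δ = −F gives Δ = (-0.4271, -1.4876).
Then the next iterate is (x₁, x₂)₁ = (2.5729, 1.0124).
Re-evaluating at (2.5729, 1.0124): F = (-45.259790, 12.334377), so ‖F‖₂ = 46.9104.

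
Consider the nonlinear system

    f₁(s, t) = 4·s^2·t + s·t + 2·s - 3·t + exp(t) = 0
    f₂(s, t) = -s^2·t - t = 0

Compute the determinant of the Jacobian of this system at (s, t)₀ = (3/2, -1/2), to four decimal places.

2.4652

J = [[8·s·t + t + 2, 4·s^2 + s + exp(t) - 3], [-2·s·t, -s^2 - 1]].
At the point, J = [[-4.5000, 8.106531], [1.5000, -3.2500]].
det J = 2.4652.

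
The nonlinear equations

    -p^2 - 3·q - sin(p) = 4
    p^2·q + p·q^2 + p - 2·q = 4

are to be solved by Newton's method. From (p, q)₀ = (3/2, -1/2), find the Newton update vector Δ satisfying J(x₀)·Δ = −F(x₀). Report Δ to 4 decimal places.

(-0.1406, -1.7719)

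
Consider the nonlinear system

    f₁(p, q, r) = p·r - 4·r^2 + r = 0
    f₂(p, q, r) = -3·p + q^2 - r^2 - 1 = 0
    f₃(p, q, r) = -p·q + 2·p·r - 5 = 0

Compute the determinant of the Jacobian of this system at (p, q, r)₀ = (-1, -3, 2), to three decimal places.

J = [[r, 0, p - 8·r + 1], [-3, 2·q, -2·r], [-q + 2·r, -p, 2·p]].
At the point, J = [[2.000, 0.000, -16.000], [-3.000, -6.000, -4.000], [7.000, 1.000, -2.000]].
det J = -592.000.

-592.000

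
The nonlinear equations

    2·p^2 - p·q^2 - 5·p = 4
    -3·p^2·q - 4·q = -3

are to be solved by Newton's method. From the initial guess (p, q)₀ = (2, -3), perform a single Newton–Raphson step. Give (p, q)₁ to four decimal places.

(1.3214, -1.3393)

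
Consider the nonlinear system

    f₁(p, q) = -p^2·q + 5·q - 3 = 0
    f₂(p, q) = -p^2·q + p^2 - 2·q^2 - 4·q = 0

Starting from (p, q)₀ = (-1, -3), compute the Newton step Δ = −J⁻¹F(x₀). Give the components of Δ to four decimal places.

(-9.7000, -10.8000)

At (-1, -3): F = (-15.0000, -2.0000).
Jacobian J = [[-2·p·q, -p^2 + 5], [-2·p·q + 2·p, -p^2 - 4·q - 4]].
At the point, J = [[-6.0000, 4.0000], [-8.0000, 7.0000]] (det J = -10.0000).
Solving J·Δ = −F gives Δ = (-9.7000, -10.8000).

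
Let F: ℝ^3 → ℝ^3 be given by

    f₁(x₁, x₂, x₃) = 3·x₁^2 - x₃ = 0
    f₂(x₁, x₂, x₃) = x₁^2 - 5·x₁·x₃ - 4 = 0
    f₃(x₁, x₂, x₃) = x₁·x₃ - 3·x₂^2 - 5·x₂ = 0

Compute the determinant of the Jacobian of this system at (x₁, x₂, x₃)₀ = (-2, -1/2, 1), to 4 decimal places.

-258.0000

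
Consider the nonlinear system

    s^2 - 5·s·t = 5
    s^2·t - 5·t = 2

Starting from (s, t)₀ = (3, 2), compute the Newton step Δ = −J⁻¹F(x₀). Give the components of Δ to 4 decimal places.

(0.0854, -1.7561)

At (3, 2): F = (-26.0000, 6.0000).
Jacobian J = [[2·s - 5·t, -5·s], [2·s·t, s^2 - 5]].
At the point, J = [[-4.0000, -15.0000], [12.0000, 4.0000]] (det J = 164.0000).
Solving J·Δ = −F gives Δ = (0.0854, -1.7561).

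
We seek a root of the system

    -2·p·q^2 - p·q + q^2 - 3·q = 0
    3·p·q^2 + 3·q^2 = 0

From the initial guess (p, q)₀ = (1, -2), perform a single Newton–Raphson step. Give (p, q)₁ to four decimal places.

At (1, -2): F = (4.0000, 24.0000).
Jacobian J = [[-2·q^2 - q, -4·p·q - p + 2·q - 3], [3·q^2, 6·p·q + 6·q]].
At the point, J = [[-6.0000, 0.0000], [12.0000, -24.0000]] (det J = 144.0000).
Solving J·Δ = −F gives Δ = (0.6667, 1.3333).
Then the next iterate is (p, q)₁ = (1.6667, -0.6667).

(1.6667, -0.6667)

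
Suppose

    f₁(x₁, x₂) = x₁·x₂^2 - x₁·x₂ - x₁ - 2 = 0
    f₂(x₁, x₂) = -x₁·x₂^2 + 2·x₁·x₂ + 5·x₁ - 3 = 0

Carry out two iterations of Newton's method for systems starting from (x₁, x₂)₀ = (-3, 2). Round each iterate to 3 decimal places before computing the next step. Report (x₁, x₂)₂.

(0.756, 2.602)

At (-3, 2): F = (-5.000, -18.000).
Jacobian J = [[x₂^2 - x₂ - 1, 2·x₁·x₂ - x₁], [-x₂^2 + 2·x₂ + 5, -2·x₁·x₂ + 2·x₁]].
At the point, J = [[1.000, -9.000], [5.000, 6.000]] (det J = 51.000).
Solving J·Δ = −F gives Δ = (3.765, -0.137).
Then the next iterate is (x₁, x₂)₁ = (0.765, 1.863).
Round to (0.765, 1.863) and repeat: F = (-1.53506, 1.02025), J = [[0.60777, 2.08539], [5.25523, -1.32039]].
Δ = (-0.009, 0.739), so (x₁, x₂)₂ = (0.756, 2.602).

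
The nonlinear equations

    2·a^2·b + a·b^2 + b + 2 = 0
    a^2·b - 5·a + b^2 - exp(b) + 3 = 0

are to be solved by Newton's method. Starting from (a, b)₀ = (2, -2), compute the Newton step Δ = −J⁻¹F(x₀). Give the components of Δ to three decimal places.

At (2, -2): F = (-8.000, -11.13534).
Jacobian J = [[4·a·b + b^2, 2·a^2 + 2·a·b + 1], [2·a·b - 5, a^2 + 2·b - exp(b)]].
At the point, J = [[-12.000, 1.000], [-13.000, -0.13534]] (det J = 14.62402).
Solving J·Δ = −F gives Δ = (-0.835, -2.026).

(-0.835, -2.026)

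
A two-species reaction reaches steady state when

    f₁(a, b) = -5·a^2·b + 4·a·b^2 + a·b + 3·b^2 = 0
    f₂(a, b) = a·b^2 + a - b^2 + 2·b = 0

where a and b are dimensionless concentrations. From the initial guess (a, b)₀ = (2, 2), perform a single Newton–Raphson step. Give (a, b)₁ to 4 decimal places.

(1.1908, 1.0076)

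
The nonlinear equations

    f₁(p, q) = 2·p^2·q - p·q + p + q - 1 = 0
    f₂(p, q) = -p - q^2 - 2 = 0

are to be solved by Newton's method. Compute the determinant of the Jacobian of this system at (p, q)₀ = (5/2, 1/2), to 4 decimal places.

J = [[4·p·q - q + 1, 2·p^2 - p + 1], [-1, -2·q]].
At the point, J = [[5.5000, 11.0000], [-1.0000, -1.0000]].
det J = 5.5000.

5.5000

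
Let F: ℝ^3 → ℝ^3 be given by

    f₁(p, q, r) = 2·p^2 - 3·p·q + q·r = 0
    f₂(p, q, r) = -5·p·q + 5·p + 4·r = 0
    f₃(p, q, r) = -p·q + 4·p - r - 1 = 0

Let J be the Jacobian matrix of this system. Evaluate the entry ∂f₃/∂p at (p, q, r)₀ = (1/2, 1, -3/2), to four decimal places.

∂f₃/∂p = -q + 4.
At (1/2, 1, -3/2) this is 3.0000.

3.0000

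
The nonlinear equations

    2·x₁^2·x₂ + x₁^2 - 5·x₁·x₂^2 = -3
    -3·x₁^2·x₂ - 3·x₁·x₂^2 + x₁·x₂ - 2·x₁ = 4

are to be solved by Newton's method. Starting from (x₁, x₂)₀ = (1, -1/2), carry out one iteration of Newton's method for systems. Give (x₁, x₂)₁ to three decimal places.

At (1, -1/2): F = (1.750, -5.750).
Jacobian J = [[4·x₁·x₂ + 2·x₁ - 5·x₂^2, 2·x₁^2 - 10·x₁·x₂], [-6·x₁·x₂ - 3·x₂^2 + x₂ - 2, -3·x₁^2 - 6·x₁·x₂ + x₁]].
At the point, J = [[-1.250, 7.000], [-0.250, 1.000]] (det J = 0.500).
Solving J·Δ = −F gives Δ = (-84.000, -15.250).
Then the next iterate is (x₁, x₂)₁ = (-83.000, -15.750).

(-83.000, -15.750)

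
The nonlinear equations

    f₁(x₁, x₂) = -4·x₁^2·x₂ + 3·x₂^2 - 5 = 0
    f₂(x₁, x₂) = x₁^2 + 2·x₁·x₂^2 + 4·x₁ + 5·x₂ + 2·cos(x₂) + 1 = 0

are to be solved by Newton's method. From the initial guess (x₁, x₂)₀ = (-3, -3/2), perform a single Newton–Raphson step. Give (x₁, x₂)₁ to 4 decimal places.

(-2.5366, -0.6318)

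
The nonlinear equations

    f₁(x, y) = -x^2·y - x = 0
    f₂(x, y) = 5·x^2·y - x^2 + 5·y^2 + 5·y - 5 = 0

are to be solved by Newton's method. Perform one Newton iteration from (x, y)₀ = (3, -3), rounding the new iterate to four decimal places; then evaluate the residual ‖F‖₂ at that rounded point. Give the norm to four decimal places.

At (3, -3): F = (24.0000, -119.0000).
Jacobian J = [[-2·x·y - 1, -x^2], [10·x·y - 2·x, 5·x^2 + 10·y + 5]].
At the point, J = [[17.0000, -9.0000], [-96.0000, 20.0000]] (det J = -524.0000).
Solving J·Δ = −F gives Δ = (-1.1279, 0.5363).
Then the next iterate is (x, y)₁ = (1.8721, -2.4637).
Re-evaluating at (1.8721, -2.4637): F = (6.762573, -33.647536), so ‖F‖₂ = 34.3204.

34.3204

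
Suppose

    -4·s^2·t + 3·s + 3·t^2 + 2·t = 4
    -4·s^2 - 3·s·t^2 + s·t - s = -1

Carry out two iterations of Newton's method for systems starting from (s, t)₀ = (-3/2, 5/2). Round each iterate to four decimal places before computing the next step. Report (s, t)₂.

(-0.7087, 1.2149)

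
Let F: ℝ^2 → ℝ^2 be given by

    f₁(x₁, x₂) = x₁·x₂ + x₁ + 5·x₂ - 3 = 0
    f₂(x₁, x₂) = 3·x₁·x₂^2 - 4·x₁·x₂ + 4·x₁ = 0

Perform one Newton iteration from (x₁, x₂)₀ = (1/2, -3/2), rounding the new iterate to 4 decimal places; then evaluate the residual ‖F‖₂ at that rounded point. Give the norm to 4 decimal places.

2.1940

At (1/2, -3/2): F = (-10.7500, 8.3750).
Jacobian J = [[x₂ + 1, x₁ + 5], [3·x₂^2 - 4·x₂ + 4, 6·x₁·x₂ - 4·x₁]].
At the point, J = [[-0.5000, 5.5000], [16.7500, -6.5000]] (det J = -88.8750).
Solving J·Δ = −F gives Δ = (0.2679, 1.9789).
Then the next iterate is (x₁, x₂)₁ = (0.7679, 0.4789).
Re-evaluating at (0.7679, 0.4789): F = (0.530147, 2.128953), so ‖F‖₂ = 2.1940.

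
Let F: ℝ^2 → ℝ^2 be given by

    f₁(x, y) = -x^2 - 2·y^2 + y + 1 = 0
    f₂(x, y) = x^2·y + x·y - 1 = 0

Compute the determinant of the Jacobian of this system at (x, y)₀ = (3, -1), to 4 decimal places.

-37.0000

J = [[-2·x, -4·y + 1], [2·x·y + y, x^2 + x]].
At the point, J = [[-6.0000, 5.0000], [-7.0000, 12.0000]].
det J = -37.0000.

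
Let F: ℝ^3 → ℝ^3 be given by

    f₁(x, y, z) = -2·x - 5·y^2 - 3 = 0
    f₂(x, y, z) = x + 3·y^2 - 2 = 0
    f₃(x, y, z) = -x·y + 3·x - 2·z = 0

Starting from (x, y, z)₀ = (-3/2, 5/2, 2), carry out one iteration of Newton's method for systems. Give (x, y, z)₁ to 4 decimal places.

(-19.0000, 2.6500, -4.6375)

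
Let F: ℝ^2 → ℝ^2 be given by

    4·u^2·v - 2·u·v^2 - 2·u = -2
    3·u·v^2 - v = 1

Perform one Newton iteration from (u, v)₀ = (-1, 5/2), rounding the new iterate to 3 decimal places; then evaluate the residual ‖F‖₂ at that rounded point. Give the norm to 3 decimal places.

At (-1, 5/2): F = (26.500, -22.250).
Jacobian J = [[8·u·v - 2·v^2 - 2, 4·u^2 - 4·u·v], [3·v^2, 6·u·v - 1]].
At the point, J = [[-34.500, 14.000], [18.750, -16.000]] (det J = 289.500).
Solving J·Δ = −F gives Δ = (0.389, -0.935).
Then the next iterate is (u, v)₁ = (-0.611, 1.565).
Re-evaluating at (-0.611, 1.565): F = (8.55194, -7.05443), so ‖F‖₂ = 11.086.

11.086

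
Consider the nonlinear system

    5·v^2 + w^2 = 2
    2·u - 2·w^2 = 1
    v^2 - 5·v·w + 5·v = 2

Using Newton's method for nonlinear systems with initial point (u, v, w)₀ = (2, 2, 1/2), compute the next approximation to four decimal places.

(0.8535, 1.0823, 0.6035)

At (2, 2, 1/2): F = (18.2500, 2.5000, 7.0000).
Jacobian J = [[0, 10·v, 2·w], [2, 0, -4·w], [0, 2·v - 5·w + 5, -5·v]].
At the point, J = [[0.0000, 20.0000, 1.0000], [2.0000, 0.0000, -2.0000], [0.0000, 6.5000, -10.0000]] (det J = 413.0000).
Solving J·Δ = −F gives Δ = (-1.1465, -0.9177, 0.1035).
Then the next iterate is (u, v, w)₁ = (0.8535, 1.0823, 0.6035).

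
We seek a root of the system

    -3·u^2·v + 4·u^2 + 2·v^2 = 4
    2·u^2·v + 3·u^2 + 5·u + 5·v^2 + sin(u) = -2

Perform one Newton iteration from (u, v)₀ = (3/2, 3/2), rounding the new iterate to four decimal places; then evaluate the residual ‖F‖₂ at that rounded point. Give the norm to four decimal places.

At (3/2, 3/2): F = (-0.6250, 35.247495).
Jacobian J = [[-6·u·v + 8·u, -3·u^2 + 4·v], [4·u·v + 6·u + cos(u) + 5, 2·u^2 + 10·v]].
At the point, J = [[-1.5000, -0.7500], [23.070737, 19.5000]] (det J = -11.946947).
Solving J·Δ = −F gives Δ = (1.1926, -3.2186).
Then the next iterate is (u, v)₁ = (2.6926, -1.7186).
Re-evaluating at (2.6926, -1.7186): F = (68.287590, 27.495247), so ‖F‖₂ = 73.6151.

73.6151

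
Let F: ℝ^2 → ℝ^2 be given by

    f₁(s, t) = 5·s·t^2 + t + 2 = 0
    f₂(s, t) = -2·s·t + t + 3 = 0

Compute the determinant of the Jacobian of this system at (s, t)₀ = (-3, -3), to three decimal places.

J = [[5·t^2, 10·s·t + 1], [-2·t, -2·s + 1]].
At the point, J = [[45.000, 91.000], [6.000, 7.000]].
det J = -231.000.

-231.000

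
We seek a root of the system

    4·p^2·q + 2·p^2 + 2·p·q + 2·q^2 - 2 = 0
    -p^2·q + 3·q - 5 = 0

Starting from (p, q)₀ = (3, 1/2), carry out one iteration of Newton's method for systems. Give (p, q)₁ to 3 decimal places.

(10.056, -4.361)

At (3, 1/2): F = (37.500, -8.000).
Jacobian J = [[8·p·q + 4·p + 2·q, 4·p^2 + 2·p + 4·q], [-2·p·q, -p^2 + 3]].
At the point, J = [[25.000, 44.000], [-3.000, -6.000]] (det J = -18.000).
Solving J·Δ = −F gives Δ = (7.056, -4.861).
Then the next iterate is (p, q)₁ = (10.056, -4.361).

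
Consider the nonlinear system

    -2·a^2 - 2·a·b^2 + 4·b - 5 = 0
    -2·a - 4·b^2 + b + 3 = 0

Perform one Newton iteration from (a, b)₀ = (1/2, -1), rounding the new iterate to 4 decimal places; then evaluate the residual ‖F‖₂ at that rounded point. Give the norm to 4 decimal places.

14.7939

At (1/2, -1): F = (-10.5000, -3.0000).
Jacobian J = [[-4·a - 2·b^2, -4·a·b + 4], [-2, -8·b + 1]].
At the point, J = [[-4.0000, 6.0000], [-2.0000, 9.0000]] (det J = -24.0000).
Solving J·Δ = −F gives Δ = (-3.1875, -0.3750).
Then the next iterate is (a, b)₁ = (-2.6875, -1.3750).
Re-evaluating at (-2.6875, -1.3750): F = (-14.783203, -0.5625), so ‖F‖₂ = 14.7939.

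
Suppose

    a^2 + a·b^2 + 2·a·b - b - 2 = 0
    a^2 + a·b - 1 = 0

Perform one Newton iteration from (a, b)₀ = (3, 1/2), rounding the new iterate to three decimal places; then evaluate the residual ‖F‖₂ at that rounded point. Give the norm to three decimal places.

At (3, 1/2): F = (10.250, 9.500).
Jacobian J = [[2·a + b^2 + 2·b, 2·a·b + 2·a - 1], [2·a + b, a]].
At the point, J = [[7.250, 8.000], [6.500, 3.000]] (det J = -30.250).
Solving J·Δ = −F gives Δ = (-1.496, 0.074).
Then the next iterate is (a, b)₁ = (1.504, 0.574).
Re-evaluating at (1.504, 0.574): F = (1.91014, 2.12531), so ‖F‖₂ = 2.858.

2.858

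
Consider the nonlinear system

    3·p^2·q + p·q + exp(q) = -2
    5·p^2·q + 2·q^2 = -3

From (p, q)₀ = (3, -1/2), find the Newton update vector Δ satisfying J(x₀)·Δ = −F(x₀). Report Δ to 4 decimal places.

(-0.9606, 0.1068)

At (3, -1/2): F = (-12.393469, -19.0000).
Jacobian J = [[6·p·q + q, 3·p^2 + p + exp(q)], [10·p·q, 5·p^2 + 4·q]].
At the point, J = [[-9.5000, 30.606531], [-15.0000, 43.0000]] (det J = 50.597960).
Solving J·Δ = −F gives Δ = (-0.9606, 0.1068).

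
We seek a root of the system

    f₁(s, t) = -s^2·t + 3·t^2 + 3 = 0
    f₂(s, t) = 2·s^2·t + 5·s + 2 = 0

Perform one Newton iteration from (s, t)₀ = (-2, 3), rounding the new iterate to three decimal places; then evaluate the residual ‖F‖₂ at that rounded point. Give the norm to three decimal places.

5.842

At (-2, 3): F = (18.000, 16.000).
Jacobian J = [[-2·s·t, -s^2 + 6·t], [4·s·t + 5, 2·s^2]].
At the point, J = [[12.000, 14.000], [-19.000, 8.000]] (det J = 362.000).
Solving J·Δ = −F gives Δ = (0.221, -1.475).
Then the next iterate is (s, t)₁ = (-1.779, 1.525).
Re-evaluating at (-1.779, 1.525): F = (5.15049, 2.75777), so ‖F‖₂ = 5.842.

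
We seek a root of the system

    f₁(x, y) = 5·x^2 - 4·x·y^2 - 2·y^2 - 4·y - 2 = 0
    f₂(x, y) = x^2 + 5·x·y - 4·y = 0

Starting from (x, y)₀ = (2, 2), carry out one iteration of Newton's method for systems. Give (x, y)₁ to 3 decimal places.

(1.181, 1.244)

At (2, 2): F = (-30.000, 16.000).
Jacobian J = [[10·x - 4·y^2, -8·x·y - 4·y - 4], [2·x + 5·y, 5·x - 4]].
At the point, J = [[4.000, -44.000], [14.000, 6.000]] (det J = 640.000).
Solving J·Δ = −F gives Δ = (-0.819, -0.756).
Then the next iterate is (x, y)₁ = (1.181, 1.244).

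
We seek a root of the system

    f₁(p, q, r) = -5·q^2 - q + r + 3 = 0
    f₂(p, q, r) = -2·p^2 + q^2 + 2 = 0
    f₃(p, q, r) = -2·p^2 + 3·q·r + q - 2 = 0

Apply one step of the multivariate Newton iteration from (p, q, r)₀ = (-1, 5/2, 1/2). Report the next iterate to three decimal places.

At (-1, 5/2, 1/2): F = (-30.250, 6.250, 2.250).
Jacobian J = [[0, -10·q - 1, 1], [-4·p, 2·q, 0], [-4·p, 3·r + 1, 3·q]].
At the point, J = [[0.000, -26.000, 1.000], [4.000, 5.000, 0.000], [4.000, 2.500, 7.500]] (det J = 770.000).
Solving J·Δ = −F gives Δ = (-0.115, -1.158, 0.147).
Then the next iterate is (p, q, r)₁ = (-1.115, 1.342, 0.647).

(-1.115, 1.342, 0.647)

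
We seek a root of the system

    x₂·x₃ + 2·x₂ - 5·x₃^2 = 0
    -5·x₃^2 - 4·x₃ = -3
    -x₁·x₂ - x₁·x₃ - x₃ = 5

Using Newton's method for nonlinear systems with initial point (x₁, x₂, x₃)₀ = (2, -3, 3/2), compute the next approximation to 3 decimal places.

(5.976, -0.643, 0.750)

At (2, -3, 3/2): F = (-21.750, -14.250, -3.500).
Jacobian J = [[0, x₃ + 2, x₂ - 10·x₃], [0, 0, -10·x₃ - 4], [-x₂ - x₃, -x₁, -x₁ - 1]].
At the point, J = [[0.000, 3.500, -18.000], [0.000, 0.000, -19.000], [1.500, -2.000, -3.000]] (det J = -99.750).
Solving J·Δ = −F gives Δ = (3.976, 2.357, -0.750).
Then the next iterate is (x₁, x₂, x₃)₁ = (5.976, -0.643, 0.750).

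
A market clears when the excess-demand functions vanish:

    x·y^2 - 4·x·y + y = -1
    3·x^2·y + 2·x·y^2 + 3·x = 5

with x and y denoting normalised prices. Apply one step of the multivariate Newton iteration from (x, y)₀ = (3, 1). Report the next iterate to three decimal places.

(-41.000, 26.000)

At (3, 1): F = (-7.000, 37.000).
Jacobian J = [[y^2 - 4·y, 2·x·y - 4·x + 1], [6·x·y + 2·y^2 + 3, 3·x^2 + 4·x·y]].
At the point, J = [[-3.000, -5.000], [23.000, 39.000]] (det J = -2.000).
Solving J·Δ = −F gives Δ = (-44.000, 25.000).
Then the next iterate is (x, y)₁ = (-41.000, 26.000).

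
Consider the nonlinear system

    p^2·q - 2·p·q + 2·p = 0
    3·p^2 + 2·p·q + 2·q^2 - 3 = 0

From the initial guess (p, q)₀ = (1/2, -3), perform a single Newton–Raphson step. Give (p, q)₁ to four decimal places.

At (1/2, -3): F = (3.2500, 12.7500).
Jacobian J = [[2·p·q - 2·q + 2, p^2 - 2·p], [6·p + 2·q, 2·p + 4·q]].
At the point, J = [[5.0000, -0.7500], [-3.0000, -11.0000]] (det J = -57.2500).
Solving J·Δ = −F gives Δ = (-0.4574, 1.2838).
Then the next iterate is (p, q)₁ = (0.0426, -1.7162).

(0.0426, -1.7162)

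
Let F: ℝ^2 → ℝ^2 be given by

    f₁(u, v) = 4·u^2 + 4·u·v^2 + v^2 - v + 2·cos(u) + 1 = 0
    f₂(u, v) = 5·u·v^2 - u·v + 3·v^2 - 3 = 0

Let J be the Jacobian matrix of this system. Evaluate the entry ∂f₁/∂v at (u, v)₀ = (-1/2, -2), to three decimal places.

3.000

∂f₁/∂v = 8·u·v + 2·v - 1.
At (-1/2, -2) this is 3.000.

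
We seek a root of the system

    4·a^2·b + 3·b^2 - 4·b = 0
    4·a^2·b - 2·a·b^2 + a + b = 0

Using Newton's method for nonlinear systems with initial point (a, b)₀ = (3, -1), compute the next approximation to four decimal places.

(2.2757, -0.5532)

At (3, -1): F = (-29.0000, -40.0000).
Jacobian J = [[8·a·b, 4·a^2 + 6·b - 4], [8·a·b - 2·b^2 + 1, 4·a^2 - 4·a·b + 1]].
At the point, J = [[-24.0000, 26.0000], [-25.0000, 49.0000]] (det J = -526.0000).
Solving J·Δ = −F gives Δ = (-0.7243, 0.4468).
Then the next iterate is (a, b)₁ = (2.2757, -0.5532).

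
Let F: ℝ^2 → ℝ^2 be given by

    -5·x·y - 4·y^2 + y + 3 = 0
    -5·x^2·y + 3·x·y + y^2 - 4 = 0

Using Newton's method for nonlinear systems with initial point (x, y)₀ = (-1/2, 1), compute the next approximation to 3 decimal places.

(0.198, 0.780)

At (-1/2, 1): F = (2.500, -5.750).
Jacobian J = [[-5·y, -5·x - 8·y + 1], [-10·x·y + 3·y, -5·x^2 + 3·x + 2·y]].
At the point, J = [[-5.000, -4.500], [8.000, -0.750]] (det J = 39.750).
Solving J·Δ = −F gives Δ = (0.698, -0.220).
Then the next iterate is (x, y)₁ = (0.198, 0.780).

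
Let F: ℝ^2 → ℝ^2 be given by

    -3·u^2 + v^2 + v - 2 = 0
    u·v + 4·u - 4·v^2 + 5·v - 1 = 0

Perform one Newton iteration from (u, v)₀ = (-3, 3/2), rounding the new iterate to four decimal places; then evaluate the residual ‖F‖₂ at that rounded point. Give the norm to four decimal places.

At (-3, 3/2): F = (-25.2500, -19.0000).
Jacobian J = [[-6·u, 2·v + 1], [v + 4, u - 8·v + 5]].
At the point, J = [[18.0000, 4.0000], [5.5000, -10.0000]] (det J = -202.0000).
Solving J·Δ = −F gives Δ = (1.6262, -1.0056).
Then the next iterate is (u, v)₁ = (-1.3738, 0.4944).
Re-evaluating at (-1.3738, 0.4944): F = (-6.923148, -5.680132), so ‖F‖₂ = 8.9551.

8.9551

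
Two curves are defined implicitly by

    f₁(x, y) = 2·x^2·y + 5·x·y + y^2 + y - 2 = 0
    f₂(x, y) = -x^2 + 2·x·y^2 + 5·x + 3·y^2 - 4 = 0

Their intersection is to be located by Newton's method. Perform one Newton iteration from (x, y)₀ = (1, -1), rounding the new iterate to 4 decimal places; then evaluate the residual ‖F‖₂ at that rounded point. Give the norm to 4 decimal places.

2.2361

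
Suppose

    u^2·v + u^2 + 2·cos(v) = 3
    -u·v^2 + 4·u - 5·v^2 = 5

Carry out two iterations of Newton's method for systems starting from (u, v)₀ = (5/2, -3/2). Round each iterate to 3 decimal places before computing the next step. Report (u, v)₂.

At (5/2, -3/2): F = (-5.98353, -11.875).
Jacobian J = [[2·u·v + 2·u, u^2 - 2·sin(v)], [-v^2 + 4, -2·u·v - 10·v]].
At the point, J = [[-2.500, 8.24499], [1.750, 22.500]] (det J = -70.67873).
Solving J·Δ = −F gives Δ = (-0.520, 0.568).
Then the next iterate is (u, v)₁ = (1.980, -0.932).
Round to (1.980, -0.932) and repeat: F = (-1.54095, -3.14300), J = [[0.26928, 5.52603], [3.13138, 13.01072]].
Δ = (-0.194, 0.288), so (u, v)₂ = (1.786, -0.644).

(1.786, -0.644)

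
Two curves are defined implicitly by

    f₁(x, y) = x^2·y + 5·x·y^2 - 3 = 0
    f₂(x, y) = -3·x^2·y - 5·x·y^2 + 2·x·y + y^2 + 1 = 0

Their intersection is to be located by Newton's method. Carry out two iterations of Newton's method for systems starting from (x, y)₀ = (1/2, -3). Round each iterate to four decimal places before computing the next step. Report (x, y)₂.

(0.2838, -1.6793)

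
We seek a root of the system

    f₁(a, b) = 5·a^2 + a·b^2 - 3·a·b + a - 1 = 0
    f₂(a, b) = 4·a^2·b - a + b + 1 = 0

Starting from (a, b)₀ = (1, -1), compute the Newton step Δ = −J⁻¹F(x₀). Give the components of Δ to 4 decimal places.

(-0.6667, -0.2000)

At (1, -1): F = (9.0000, -5.0000).
Jacobian J = [[10·a + b^2 - 3·b + 1, 2·a·b - 3·a], [8·a·b - 1, 4·a^2 + 1]].
At the point, J = [[15.0000, -5.0000], [-9.0000, 5.0000]] (det J = 30.0000).
Solving J·Δ = −F gives Δ = (-0.6667, -0.2000).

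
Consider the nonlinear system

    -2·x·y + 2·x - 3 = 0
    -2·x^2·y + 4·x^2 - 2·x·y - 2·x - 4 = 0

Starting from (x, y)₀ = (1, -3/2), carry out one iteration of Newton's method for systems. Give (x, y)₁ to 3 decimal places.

(1.000, -0.500)

At (1, -3/2): F = (2.000, 4.000).
Jacobian J = [[-2·y + 2, -2·x], [-4·x·y + 8·x - 2·y - 2, -2·x^2 - 2·x]].
At the point, J = [[5.000, -2.000], [15.000, -4.000]] (det J = 10.000).
Solving J·Δ = −F gives Δ = (0.000, 1.000).
Then the next iterate is (x, y)₁ = (1.000, -0.500).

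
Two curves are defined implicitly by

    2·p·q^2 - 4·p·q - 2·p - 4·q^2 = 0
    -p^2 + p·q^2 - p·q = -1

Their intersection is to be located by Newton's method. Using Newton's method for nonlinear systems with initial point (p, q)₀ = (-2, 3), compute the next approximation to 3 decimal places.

At (-2, 3): F = (-44.000, -15.000).
Jacobian J = [[2·q^2 - 4·q - 2, 4·p·q - 4·p - 8·q], [-2·p + q^2 - q, 2·p·q - p]].
At the point, J = [[4.000, -40.000], [10.000, -10.000]] (det J = 360.000).
Solving J·Δ = −F gives Δ = (0.444, -1.056).
Then the next iterate is (p, q)₁ = (-1.556, 1.944).

(-1.556, 1.944)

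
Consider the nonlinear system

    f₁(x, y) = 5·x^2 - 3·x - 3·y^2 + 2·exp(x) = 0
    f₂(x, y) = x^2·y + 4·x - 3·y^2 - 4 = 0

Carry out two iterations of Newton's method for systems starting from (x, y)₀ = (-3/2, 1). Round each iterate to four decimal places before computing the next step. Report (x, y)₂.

(1.6066, -0.9570)

At (-3/2, 1): F = (13.196260, -10.7500).
Jacobian J = [[10·x + 2·exp(x) - 3, -6·y], [2·x·y + 4, x^2 - 6·y]].
At the point, J = [[-17.553740, -6.0000], [1.0000, -3.7500]] (det J = 71.826524).
Solving J·Δ = −F gives Δ = (1.5870, -2.4435).
Then the next iterate is (x, y)₁ = (0.0870, -1.4435).
Round to (0.0870, -1.4435) and repeat: F = (-4.292438, -9.914003), J = [[0.051793, 8.6610], [3.748831, 8.668569]].
Δ = (1.5196, 0.4865), so (x, y)₂ = (1.6066, -0.9570).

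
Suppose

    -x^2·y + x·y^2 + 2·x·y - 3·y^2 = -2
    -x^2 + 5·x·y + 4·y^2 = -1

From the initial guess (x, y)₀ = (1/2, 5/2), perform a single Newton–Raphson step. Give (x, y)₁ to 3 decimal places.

At (1/2, 5/2): F = (-11.750, 32.000).
Jacobian J = [[-2·x·y + y^2 + 2·y, -x^2 + 2·x·y + 2·x - 6·y], [-2·x + 5·y, 5·x + 8·y]].
At the point, J = [[8.750, -11.750], [11.500, 22.500]] (det J = 332.000).
Solving J·Δ = −F gives Δ = (-0.336, -1.250).
Then the next iterate is (x, y)₁ = (0.164, 1.250).

(0.164, 1.250)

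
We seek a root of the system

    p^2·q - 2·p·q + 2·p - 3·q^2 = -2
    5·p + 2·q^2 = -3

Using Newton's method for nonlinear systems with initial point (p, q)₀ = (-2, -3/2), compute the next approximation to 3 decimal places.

At (-2, -3/2): F = (-20.750, -2.500).
Jacobian J = [[2·p·q - 2·q + 2, p^2 - 2·p - 6·q], [5, 4·q]].
At the point, J = [[11.000, 17.000], [5.000, -6.000]] (det J = -151.000).
Solving J·Δ = −F gives Δ = (1.106, 0.505).
Then the next iterate is (p, q)₁ = (-0.894, -0.995).

(-0.894, -0.995)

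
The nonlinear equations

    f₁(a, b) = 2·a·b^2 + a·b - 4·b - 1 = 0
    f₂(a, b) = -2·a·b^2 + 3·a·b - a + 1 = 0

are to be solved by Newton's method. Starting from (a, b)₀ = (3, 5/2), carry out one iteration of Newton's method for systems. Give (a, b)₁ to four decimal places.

(1.4326, 2.1383)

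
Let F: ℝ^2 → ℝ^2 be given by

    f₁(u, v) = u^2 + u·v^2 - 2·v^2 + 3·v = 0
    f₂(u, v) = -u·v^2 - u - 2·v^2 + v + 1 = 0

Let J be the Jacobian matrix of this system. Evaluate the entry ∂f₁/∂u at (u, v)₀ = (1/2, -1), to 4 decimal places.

2.0000

∂f₁/∂u = 2·u + v^2.
At (1/2, -1) this is 2.0000.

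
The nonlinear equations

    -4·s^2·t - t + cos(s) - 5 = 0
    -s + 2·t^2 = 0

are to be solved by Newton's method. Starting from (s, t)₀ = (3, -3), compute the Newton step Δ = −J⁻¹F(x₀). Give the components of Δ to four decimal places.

(-0.7841, 1.3153)

At (3, -3): F = (105.010008, 15.0000).
Jacobian J = [[-8·s·t - sin(s), -4·s^2 - 1], [-1, 4·t]].
At the point, J = [[71.858880, -37.0000], [-1.0000, -12.0000]] (det J = -899.306560).
Solving J·Δ = −F gives Δ = (-0.7841, 1.3153).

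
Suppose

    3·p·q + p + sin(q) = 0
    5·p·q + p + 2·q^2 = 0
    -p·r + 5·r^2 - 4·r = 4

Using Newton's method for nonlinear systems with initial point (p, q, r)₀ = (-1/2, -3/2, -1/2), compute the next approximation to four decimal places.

(-0.7288, -0.4133, -0.6311)

At (-1/2, -3/2, -1/2): F = (0.752505, 7.7500, -1.0000).
Jacobian J = [[3·q + 1, 3·p + cos(q), 0], [5·q + 1, 5·p + 4·q, 0], [-r, 0, -p + 10·r - 4]].
At the point, J = [[-3.5000, -1.429263, 0.0000], [-6.5000, -8.5000, 0.0000], [0.5000, 0.0000, -8.5000]] (det J = -173.908230).
Solving J·Δ = −F gives Δ = (-0.2288, 1.0867, -0.1311).
Then the next iterate is (p, q, r)₁ = (-0.7288, -0.4133, -0.6311).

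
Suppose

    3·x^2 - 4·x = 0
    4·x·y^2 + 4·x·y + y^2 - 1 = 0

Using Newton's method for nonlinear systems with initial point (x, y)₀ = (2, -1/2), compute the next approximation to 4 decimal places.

At (2, -1/2): F = (4.0000, -2.7500).
Jacobian J = [[6·x - 4, 0], [4·y^2 + 4·y, 8·x·y + 4·x + 2·y]].
At the point, J = [[8.0000, 0.0000], [-1.0000, -1.0000]] (det J = -8.0000).
Solving J·Δ = −F gives Δ = (-0.5000, -2.2500).
Then the next iterate is (x, y)₁ = (1.5000, -2.7500).

(1.5000, -2.7500)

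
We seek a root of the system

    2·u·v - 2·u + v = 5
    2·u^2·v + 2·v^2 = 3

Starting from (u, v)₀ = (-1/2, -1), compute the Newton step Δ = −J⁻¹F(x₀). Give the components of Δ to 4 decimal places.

At (-1/2, -1): F = (-4.0000, -1.5000).
Jacobian J = [[2·v - 2, 2·u + 1], [4·u·v, 2·u^2 + 4·v]].
At the point, J = [[-4.0000, 0.0000], [2.0000, -3.5000]] (det J = 14.0000).
Solving J·Δ = −F gives Δ = (-1.0000, -1.0000).

(-1.0000, -1.0000)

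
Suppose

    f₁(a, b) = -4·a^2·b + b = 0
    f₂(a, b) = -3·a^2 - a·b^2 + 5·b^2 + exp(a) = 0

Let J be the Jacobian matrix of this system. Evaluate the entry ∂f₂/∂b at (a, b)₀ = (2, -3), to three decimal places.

-18.000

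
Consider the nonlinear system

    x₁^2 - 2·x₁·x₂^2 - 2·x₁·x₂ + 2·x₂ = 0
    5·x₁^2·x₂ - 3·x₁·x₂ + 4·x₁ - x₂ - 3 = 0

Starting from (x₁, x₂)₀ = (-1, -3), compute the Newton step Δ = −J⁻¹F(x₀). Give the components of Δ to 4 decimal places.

At (-1, -3): F = (7.0000, -28.0000).
Jacobian J = [[2·x₁ - 2·x₂^2 - 2·x₂, -4·x₁·x₂ - 2·x₁ + 2], [10·x₁·x₂ - 3·x₂ + 4, 5·x₁^2 - 3·x₁ - 1]].
At the point, J = [[-14.0000, -8.0000], [43.0000, 7.0000]] (det J = 246.0000).
Solving J·Δ = −F gives Δ = (0.7114, -0.3699).

(0.7114, -0.3699)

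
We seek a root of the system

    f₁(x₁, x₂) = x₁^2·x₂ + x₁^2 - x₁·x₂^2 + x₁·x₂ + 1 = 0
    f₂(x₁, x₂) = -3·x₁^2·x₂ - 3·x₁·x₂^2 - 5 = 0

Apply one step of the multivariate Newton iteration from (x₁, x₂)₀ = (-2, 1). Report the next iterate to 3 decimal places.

At (-2, 1): F = (9.000, -11.000).
Jacobian J = [[2·x₁·x₂ + 2·x₁ - x₂^2 + x₂, x₁^2 - 2·x₁·x₂ + x₁], [-6·x₁·x₂ - 3·x₂^2, -3·x₁^2 - 6·x₁·x₂]].
At the point, J = [[-8.000, 6.000], [9.000, 0.000]] (det J = -54.000).
Solving J·Δ = −F gives Δ = (1.222, 0.130).
Then the next iterate is (x₁, x₂)₁ = (-0.778, 1.130).

(-0.778, 1.130)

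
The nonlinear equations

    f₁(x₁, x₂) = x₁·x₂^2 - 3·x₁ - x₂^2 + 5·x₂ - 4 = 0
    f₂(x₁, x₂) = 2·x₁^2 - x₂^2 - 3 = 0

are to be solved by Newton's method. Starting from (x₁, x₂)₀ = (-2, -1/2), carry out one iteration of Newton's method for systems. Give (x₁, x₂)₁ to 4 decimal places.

(-1.3592, -0.1235)

At (-2, -1/2): F = (-1.2500, 4.7500).
Jacobian J = [[x₂^2 - 3, 2·x₁·x₂ - 2·x₂ + 5], [4·x₁, -2·x₂]].
At the point, J = [[-2.7500, 8.0000], [-8.0000, 1.0000]] (det J = 61.2500).
Solving J·Δ = −F gives Δ = (0.6408, 0.3765).
Then the next iterate is (x₁, x₂)₁ = (-1.3592, -0.1235).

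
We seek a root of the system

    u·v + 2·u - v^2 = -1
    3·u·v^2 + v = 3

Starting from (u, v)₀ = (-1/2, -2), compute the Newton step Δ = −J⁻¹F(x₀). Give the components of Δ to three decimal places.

At (-1/2, -2): F = (-3.000, -11.000).
Jacobian J = [[v + 2, u - 2·v], [3·v^2, 6·u·v + 1]].
At the point, J = [[0.000, 3.500], [12.000, 7.000]] (det J = -42.000).
Solving J·Δ = −F gives Δ = (0.417, 0.857).

(0.417, 0.857)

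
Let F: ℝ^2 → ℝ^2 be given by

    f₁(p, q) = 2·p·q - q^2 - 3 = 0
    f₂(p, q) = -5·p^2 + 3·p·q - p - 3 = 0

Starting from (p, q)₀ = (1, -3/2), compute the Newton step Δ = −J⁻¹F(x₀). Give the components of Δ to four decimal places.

(-0.6241, 1.2755)

At (1, -3/2): F = (-8.2500, -13.5000).
Jacobian J = [[2·q, 2·p - 2·q], [-10·p + 3·q - 1, 3·p]].
At the point, J = [[-3.0000, 5.0000], [-15.5000, 3.0000]] (det J = 68.5000).
Solving J·Δ = −F gives Δ = (-0.6241, 1.2755).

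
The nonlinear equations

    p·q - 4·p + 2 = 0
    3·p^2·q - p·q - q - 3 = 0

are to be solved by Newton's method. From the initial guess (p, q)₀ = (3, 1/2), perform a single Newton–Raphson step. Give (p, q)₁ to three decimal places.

(0.915, 0.901)

At (3, 1/2): F = (-8.500, 8.500).
Jacobian J = [[q - 4, p], [6·p·q - q, 3·p^2 - p - 1]].
At the point, J = [[-3.500, 3.000], [8.500, 23.000]] (det J = -106.000).
Solving J·Δ = −F gives Δ = (-2.085, 0.401).
Then the next iterate is (p, q)₁ = (0.915, 0.901).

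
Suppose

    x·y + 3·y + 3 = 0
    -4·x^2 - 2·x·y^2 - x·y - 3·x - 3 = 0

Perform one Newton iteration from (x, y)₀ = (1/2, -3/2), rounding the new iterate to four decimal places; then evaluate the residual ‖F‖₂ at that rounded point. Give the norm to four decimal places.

At (1/2, -3/2): F = (-2.2500, -7.0000).
Jacobian J = [[y, x + 3], [-8·x - 2·y^2 - y - 3, -4·x·y - x]].
At the point, J = [[-1.5000, 3.5000], [-10.0000, 2.5000]] (det J = 31.2500).
Solving J·Δ = −F gives Δ = (-0.6040, 0.3840).
Then the next iterate is (x, y)₁ = (-0.1040, -1.1160).
Re-evaluating at (-0.1040, -1.1160): F = (-0.231936, -2.588273), so ‖F‖₂ = 2.5986.

2.5986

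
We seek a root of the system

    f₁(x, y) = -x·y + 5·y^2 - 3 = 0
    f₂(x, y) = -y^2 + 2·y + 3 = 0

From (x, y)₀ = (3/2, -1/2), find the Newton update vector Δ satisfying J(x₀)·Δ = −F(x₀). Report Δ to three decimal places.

At (3/2, -1/2): F = (-1.000, 1.750).
Jacobian J = [[-y, -x + 10·y], [0, -2·y + 2]].
At the point, J = [[0.500, -6.500], [0.000, 3.000]] (det J = 1.500).
Solving J·Δ = −F gives Δ = (-5.583, -0.583).

(-5.583, -0.583)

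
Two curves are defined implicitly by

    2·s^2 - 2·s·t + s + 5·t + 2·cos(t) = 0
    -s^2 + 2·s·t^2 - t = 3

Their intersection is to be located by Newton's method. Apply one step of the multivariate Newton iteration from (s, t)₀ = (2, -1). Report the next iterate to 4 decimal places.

At (2, -1): F = (10.080605, -2.0000).
Jacobian J = [[4·s - 2·t + 1, -2·s - 2·sin(t) + 5], [-2·s + 2·t^2, 4·s·t - 1]].
At the point, J = [[11.0000, 2.682942], [-2.0000, -9.0000]] (det J = -93.634116).
Solving J·Δ = −F gives Δ = (-0.9116, -0.0196).
Then the next iterate is (s, t)₁ = (1.0884, -1.0196).

(1.0884, -1.0196)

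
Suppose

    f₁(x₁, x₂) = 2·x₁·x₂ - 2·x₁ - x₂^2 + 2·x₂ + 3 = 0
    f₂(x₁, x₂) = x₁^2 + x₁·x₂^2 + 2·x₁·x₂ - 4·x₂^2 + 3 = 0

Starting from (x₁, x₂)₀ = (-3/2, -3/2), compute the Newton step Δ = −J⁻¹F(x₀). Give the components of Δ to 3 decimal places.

At (-3/2, -3/2): F = (5.250, -2.625).
Jacobian J = [[2·x₂ - 2, 2·x₁ - 2·x₂ + 2], [2·x₁ + x₂^2 + 2·x₂, 2·x₁·x₂ + 2·x₁ - 8·x₂]].
At the point, J = [[-5.000, 2.000], [-3.750, 13.500]] (det J = -60.000).
Solving J·Δ = −F gives Δ = (1.269, 0.547).

(1.269, 0.547)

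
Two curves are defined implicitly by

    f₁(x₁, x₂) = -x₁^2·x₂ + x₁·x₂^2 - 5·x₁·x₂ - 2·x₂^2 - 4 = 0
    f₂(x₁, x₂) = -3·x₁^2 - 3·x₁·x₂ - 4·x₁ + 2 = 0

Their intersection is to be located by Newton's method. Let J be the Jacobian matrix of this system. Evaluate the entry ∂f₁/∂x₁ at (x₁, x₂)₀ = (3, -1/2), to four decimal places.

5.7500

∂f₁/∂x₁ = -2·x₁·x₂ + x₂^2 - 5·x₂.
At (3, -1/2) this is 5.7500.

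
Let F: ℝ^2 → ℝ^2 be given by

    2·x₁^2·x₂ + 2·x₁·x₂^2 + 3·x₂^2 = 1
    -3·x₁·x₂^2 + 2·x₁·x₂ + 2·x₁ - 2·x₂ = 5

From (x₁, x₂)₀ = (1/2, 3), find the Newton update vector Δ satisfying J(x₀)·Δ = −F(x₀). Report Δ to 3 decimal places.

At (1/2, 3): F = (36.500, -20.500).
Jacobian J = [[4·x₁·x₂ + 2·x₂^2, 2·x₁^2 + 4·x₁·x₂ + 6·x₂], [-3·x₂^2 + 2·x₂ + 2, -6·x₁·x₂ + 2·x₁ - 2]].
At the point, J = [[24.000, 24.500], [-19.000, -10.000]] (det J = 225.500).
Solving J·Δ = −F gives Δ = (-0.609, -0.894).

(-0.609, -0.894)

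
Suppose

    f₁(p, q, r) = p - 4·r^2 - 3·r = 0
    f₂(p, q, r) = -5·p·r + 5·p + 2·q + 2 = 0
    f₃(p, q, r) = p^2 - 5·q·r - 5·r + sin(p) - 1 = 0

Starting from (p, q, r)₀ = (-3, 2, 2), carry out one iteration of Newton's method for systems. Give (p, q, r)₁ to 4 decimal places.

(-2.8643, 1.6540, 0.6914)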